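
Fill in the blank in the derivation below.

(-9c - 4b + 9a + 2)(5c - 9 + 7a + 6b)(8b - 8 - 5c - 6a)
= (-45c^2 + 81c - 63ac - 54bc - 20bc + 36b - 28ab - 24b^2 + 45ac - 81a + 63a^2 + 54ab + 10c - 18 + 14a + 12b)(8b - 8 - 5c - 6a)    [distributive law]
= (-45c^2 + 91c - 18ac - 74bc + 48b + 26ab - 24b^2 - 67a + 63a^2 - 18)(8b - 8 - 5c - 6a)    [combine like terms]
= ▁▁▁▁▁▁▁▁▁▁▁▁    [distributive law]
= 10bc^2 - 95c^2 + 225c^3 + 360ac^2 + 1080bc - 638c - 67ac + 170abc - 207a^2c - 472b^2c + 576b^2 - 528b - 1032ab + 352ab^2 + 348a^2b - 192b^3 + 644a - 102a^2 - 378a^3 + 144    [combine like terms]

Applying distributive law to the line above:

-360bc^2 + 360c^2 + 225c^3 + 270ac^2 + 728bc - 728c - 455c^2 - 546ac - 144abc + 144ac + 90ac^2 + 108a^2c - 592b^2c + 592bc + 370bc^2 + 444abc + 384b^2 - 384b - 240bc - 288ab + 208ab^2 - 208ab - 130abc - 156a^2b - 192b^3 + 192b^2 + 120b^2c + 144ab^2 - 536ab + 536a + 335ac + 402a^2 + 504a^2b - 504a^2 - 315a^2c - 378a^3 - 144b + 144 + 90c + 108a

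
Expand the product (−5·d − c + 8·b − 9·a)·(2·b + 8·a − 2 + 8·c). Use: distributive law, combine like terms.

(−5·d − c + 8·b − 9·a)·(2·b + 8·a − 2 + 8·c)
= −10·b·d − 40·a·d + 10·d − 40·c·d − 2·b·c − 8·a·c + 2·c − 8·c^2 + 16·b^2 + 64·a·b − 16·b + 64·b·c − 18·a·b − 72·a^2 + 18·a − 72·a·c    [distributive law]
= −10·b·d − 40·a·d + 10·d − 40·c·d + 62·b·c − 80·a·c + 2·c − 8·c^2 + 16·b^2 + 46·a·b − 16·b − 72·a^2 + 18·a    [combine like terms]

−10·b·d − 40·a·d + 10·d − 40·c·d + 62·b·c − 80·a·c + 2·c − 8·c^2 + 16·b^2 + 46·a·b − 16·b − 72·a^2 + 18·a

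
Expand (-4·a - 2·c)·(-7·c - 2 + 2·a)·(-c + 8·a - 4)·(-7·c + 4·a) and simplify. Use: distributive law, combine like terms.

-672·a·c^3 - 1048·a^2·c^2 + 1248·a^3·c + 264·a·c^2 - 960·a^2·c + 384·a^3 + 160·a·c - 128·a^2 - 256·a^4 + 98·c^4 + 420·c^3 + 112·c^2

(-4·a - 2·c)·(-7·c - 2 + 2·a)·(-c + 8·a - 4)·(-7·c + 4·a)
= (28·a·c + 8·a - 8·a^2 + 14·c^2 + 4·c - 4·a·c)·(-c + 8·a - 4)·(-7·c + 4·a)    [distributive law]
= (24·a·c + 8·a - 8·a^2 + 14·c^2 + 4·c)·(-c + 8·a - 4)·(-7·c + 4·a)    [combine like terms]
= (-24·a·c^2 + 192·a^2·c - 96·a·c - 8·a·c + 64·a^2 - 32·a + 8·a^2·c - 64·a^3 + 32·a^2 - 14·c^3 + 112·a·c^2 - 56·c^2 - 4·c^2 + 32·a·c - 16·c)·(-7·c + 4·a)    [distributive law]
= (88·a·c^2 + 200·a^2·c - 72·a·c + 96·a^2 - 32·a - 64·a^3 - 14·c^3 - 60·c^2 - 16·c)·(-7·c + 4·a)    [combine like terms]
= -616·a·c^3 + 352·a^2·c^2 - 1400·a^2·c^2 + 800·a^3·c + 504·a·c^2 - 288·a^2·c - 672·a^2·c + 384·a^3 + 224·a·c - 128·a^2 + 448·a^3·c - 256·a^4 + 98·c^4 - 56·a·c^3 + 420·c^3 - 240·a·c^2 + 112·c^2 - 64·a·c    [distributive law]
= -672·a·c^3 - 1048·a^2·c^2 + 1248·a^3·c + 264·a·c^2 - 960·a^2·c + 384·a^3 + 160·a·c - 128·a^2 - 256·a^4 + 98·c^4 + 420·c^3 + 112·c^2    [combine like terms]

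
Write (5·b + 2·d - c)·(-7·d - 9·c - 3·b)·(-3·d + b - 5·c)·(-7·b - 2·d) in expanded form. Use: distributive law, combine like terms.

(5·b + 2·d - c)·(-7·d - 9·c - 3·b)·(-3·d + b - 5·c)·(-7·b - 2·d)
= (-35·b·d - 45·b·c - 15·b^2 - 14·d^2 - 18·c·d - 6·b·d + 7·c·d + 9·c^2 + 3·b·c)·(-3·d + b - 5·c)·(-7·b - 2·d)    [distributive law]
= (-41·b·d - 42·b·c - 15·b^2 - 14·d^2 - 11·c·d + 9·c^2)·(-3·d + b - 5·c)·(-7·b - 2·d)    [combine like terms]
= (123·b·d^2 - 41·b^2·d + 205·b·c·d + 126·b·c·d - 42·b^2·c + 210·b·c^2 + 45·b^2·d - 15·b^3 + 75·b^2·c + 42·d^3 - 14·b·d^2 + 70·c·d^2 + 33·c·d^2 - 11·b·c·d + 55·c^2·d - 27·c^2·d + 9·b·c^2 - 45·c^3)·(-7·b - 2·d)    [distributive law]
= (109·b·d^2 + 4·b^2·d + 320·b·c·d + 33·b^2·c + 219·b·c^2 - 15·b^3 + 42·d^3 + 103·c·d^2 + 28·c^2·d - 45·c^3)·(-7·b - 2·d)    [combine like terms]
= -763·b^2·d^2 - 218·b·d^3 - 28·b^3·d - 8·b^2·d^2 - 2240·b^2·c·d - 640·b·c·d^2 - 231·b^3·c - 66·b^2·c·d - 1533·b^2·c^2 - 438·b·c^2·d + 105·b^4 + 30·b^3·d - 294·b·d^3 - 84·d^4 - 721·b·c·d^2 - 206·c·d^3 - 196·b·c^2·d - 56·c^2·d^2 + 315·b·c^3 + 90·c^3·d    [distributive law]
= -771·b^2·d^2 - 512·b·d^3 + 2·b^3·d - 2306·b^2·c·d - 1361·b·c·d^2 - 231·b^3·c - 1533·b^2·c^2 - 634·b·c^2·d + 105·b^4 - 84·d^4 - 206·c·d^3 - 56·c^2·d^2 + 315·b·c^3 + 90·c^3·d    [combine like terms]

-771·b^2·d^2 - 512·b·d^3 + 2·b^3·d - 2306·b^2·c·d - 1361·b·c·d^2 - 231·b^3·c - 1533·b^2·c^2 - 634·b·c^2·d + 105·b^4 - 84·d^4 - 206·c·d^3 - 56·c^2·d^2 + 315·b·c^3 + 90·c^3·d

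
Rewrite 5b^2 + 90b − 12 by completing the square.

5b^2 + 90b − 12
= 5(b^2 + 18b) − 12    [factor out 5 from the b-terms]
= 5(b^2 + 18b + 81 − 81) − 12    [add and subtract 81 inside the bracket]
= 5(b + 9)^2 − 405 − 12    [perfect-square identity]
= 5(b + 9)^2 − 417    [combine constants]

5(b + 9)^2 − 417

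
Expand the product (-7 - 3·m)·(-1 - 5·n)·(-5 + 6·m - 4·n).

(-7 - 3·m)·(-1 - 5·n)·(-5 + 6·m - 4·n)
= (7 + 35·n + 3·m + 15·m·n)·(-5 + 6·m - 4·n)    [distributive law]
= -35 + 42·m - 28·n - 175·n + 210·m·n - 140·n^2 - 15·m + 18·m^2 - 12·m·n - 75·m·n + 90·m^2·n - 60·m·n^2    [distributive law]
= -35 + 27·m - 203·n + 123·m·n - 140·n^2 + 18·m^2 + 90·m^2·n - 60·m·n^2    [combine like terms]

-35 + 27·m - 203·n + 123·m·n - 140·n^2 + 18·m^2 + 90·m^2·n - 60·m·n^2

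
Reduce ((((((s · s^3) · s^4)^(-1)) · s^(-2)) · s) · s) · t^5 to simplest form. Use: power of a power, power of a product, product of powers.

((((((s · s^3) · s^4)^(-1)) · s^(-2)) · s) · s) · t^5
= ((((((s · s^3)^(-1)) · ((s^4)^(-1))) · s^(-2)) · s) · s) · t^5    [power of a product]
= ((((((s^(-1)) · ((s^3)^(-1))) · ((s^4)^(-1))) · s^(-2)) · s) · s) · t^5    [power of a product]
= (((((s^(-1) · s^(-3)) · ((s^4)^(-1))) · s^(-2)) · s) · s) · t^5    [power of a power]
= ((((s^(-4) · ((s^4)^(-1))) · s^(-2)) · s) · s) · t^5    [product of powers]
= ((((s^(-4) · s^(-4)) · s^(-2)) · s) · s) · t^5    [power of a power]
= (((s^(-8) · s^(-2)) · s) · s) · t^5    [product of powers]
= ((s^(-10) · s) · s) · t^5    [product of powers]
= (s^(-9) · s) · t^5    [product of powers]
= s^(-8) · t^5    [product of powers]
= s^(-8)t^5    [rearrange]

s^(-8)t^5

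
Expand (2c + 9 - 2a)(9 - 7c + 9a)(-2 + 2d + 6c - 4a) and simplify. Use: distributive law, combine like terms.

(2c + 9 - 2a)(9 - 7c + 9a)(-2 + 2d + 6c - 4a)
= (18c - 14c^2 + 18ac + 81 - 63c + 81a - 18a + 14ac - 18a^2)(-2 + 2d + 6c - 4a)    [distributive law]
= (-45c - 14c^2 + 32ac + 81 + 63a - 18a^2)(-2 + 2d + 6c - 4a)    [combine like terms]
= 90c - 90cd - 270c^2 + 180ac + 28c^2 - 28c^2d - 84c^3 + 56ac^2 - 64ac + 64acd + 192ac^2 - 128a^2c - 162 + 162d + 486c - 324a - 126a + 126ad + 378ac - 252a^2 + 36a^2 - 36a^2d - 108a^2c + 72a^3    [distributive law]
= 576c - 90cd - 242c^2 + 494ac - 28c^2d - 84c^3 + 248ac^2 + 64acd - 236a^2c - 162 + 162d - 450a + 126ad - 216a^2 - 36a^2d + 72a^3    [combine like terms]

576c - 90cd - 242c^2 + 494ac - 28c^2d - 84c^3 + 248ac^2 + 64acd - 236a^2c - 162 + 162d - 450a + 126ad - 216a^2 - 36a^2d + 72a^3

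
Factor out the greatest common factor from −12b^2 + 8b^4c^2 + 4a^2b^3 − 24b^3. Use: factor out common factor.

−12b^2 + 8b^4c^2 + 4a^2b^3 − 24b^3
= 4(−3b^2 + 2b^4c^2 + a^2b^3 − 6b^3)    [factor out 4]
= 4b^2(−3 + 2b^2c^2 + a^2b − 6b)    [factor out b^2]

4b^2(−3 + 2b^2c^2 + a^2b − 6b)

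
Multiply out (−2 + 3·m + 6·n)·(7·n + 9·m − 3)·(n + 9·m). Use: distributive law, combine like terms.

(−2 + 3·m + 6·n)·(7·n + 9·m − 3)·(n + 9·m)
= (−14·n − 18·m + 6 + 21·m·n + 27·m^2 − 9·m + 42·n^2 + 54·m·n − 18·n)·(n + 9·m)    [distributive law]
= (−32·n − 27·m + 6 + 75·m·n + 27·m^2 + 42·n^2)·(n + 9·m)    [combine like terms]
= −32·n^2 − 288·m·n − 27·m·n − 243·m^2 + 6·n + 54·m + 75·m·n^2 + 675·m^2·n + 27·m^2·n + 243·m^3 + 42·n^3 + 378·m·n^2    [distributive law]
= −32·n^2 − 315·m·n − 243·m^2 + 6·n + 54·m + 453·m·n^2 + 702·m^2·n + 243·m^3 + 42·n^3    [combine like terms]

−32·n^2 − 315·m·n − 243·m^2 + 6·n + 54·m + 453·m·n^2 + 702·m^2·n + 243·m^3 + 42·n^3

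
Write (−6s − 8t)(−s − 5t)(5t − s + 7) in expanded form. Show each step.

(−6s − 8t)(−s − 5t)(5t − s + 7)
= (6s^2 + 30st + 8st + 40t^2)(5t − s + 7)    [distributive law]
= (6s^2 + 38st + 40t^2)(5t − s + 7)    [combine like terms]
= 30s^2t − 6s^3 + 42s^2 + 190st^2 − 38s^2t + 266st + 200t^3 − 40st^2 + 280t^2    [distributive law]
= −8s^2t − 6s^3 + 42s^2 + 150st^2 + 266st + 200t^3 + 280t^2    [combine like terms]

−8s^2t − 6s^3 + 42s^2 + 150st^2 + 266st + 200t^3 + 280t^2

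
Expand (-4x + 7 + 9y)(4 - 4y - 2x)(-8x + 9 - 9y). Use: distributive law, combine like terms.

(-4x + 7 + 9y)(4 - 4y - 2x)(-8x + 9 - 9y)
= (-16x + 16xy + 8x^2 + 28 - 28y - 14x + 36y - 36y^2 - 18xy)(-8x + 9 - 9y)    [distributive law]
= (-30x - 2xy + 8x^2 + 28 + 8y - 36y^2)(-8x + 9 - 9y)    [combine like terms]
= 240x^2 - 270x + 270xy + 16x^2y - 18xy + 18xy^2 - 64x^3 + 72x^2 - 72x^2y - 224x + 252 - 252y - 64xy + 72y - 72y^2 + 288xy^2 - 324y^2 + 324y^3    [distributive law]
= 312x^2 - 494x + 188xy - 56x^2y + 306xy^2 - 64x^3 + 252 - 180y - 396y^2 + 324y^3    [combine like terms]

312x^2 - 494x + 188xy - 56x^2y + 306xy^2 - 64x^3 + 252 - 180y - 396y^2 + 324y^3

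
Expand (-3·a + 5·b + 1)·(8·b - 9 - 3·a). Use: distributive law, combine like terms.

-39·a·b + 24·a + 9·a^2 + 40·b^2 - 37·b - 9

(-3·a + 5·b + 1)·(8·b - 9 - 3·a)
= -24·a·b + 27·a + 9·a^2 + 40·b^2 - 45·b - 15·a·b + 8·b - 9 - 3·a    [distributive law]
= -39·a·b + 24·a + 9·a^2 + 40·b^2 - 37·b - 9    [combine like terms]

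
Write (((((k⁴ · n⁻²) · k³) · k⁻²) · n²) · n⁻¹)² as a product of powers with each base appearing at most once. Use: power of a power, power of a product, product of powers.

k¹⁰n⁻²

(((((k⁴ · n⁻²) · k³) · k⁻²) · n²) · n⁻¹)²
= (((((k⁴ · n⁻²) · k³) · k⁻²) · n²)²) · ((n⁻¹)²)    [power of a product]
= (((((k⁴ · n⁻²) · k³) · k⁻²)²) · ((n²)²)) · ((n⁻¹)²)    [power of a product]
= (((((k⁴ · n⁻²) · k³)²) · ((k⁻²)²)) · ((n²)²)) · ((n⁻¹)²)    [power of a product]
= (((((k⁴ · n⁻²)²) · ((k³)²)) · ((k⁻²)²)) · ((n²)²)) · ((n⁻¹)²)    [power of a product]
= ((((((k⁴)²) · ((n⁻²)²)) · ((k³)²)) · ((k⁻²)²)) · ((n²)²)) · ((n⁻¹)²)    [power of a product]
= ((((k⁸ · ((n⁻²)²)) · ((k³)²)) · ((k⁻²)²)) · ((n²)²)) · ((n⁻¹)²)    [power of a power]
= ((((k⁸ · n⁻⁴) · ((k³)²)) · ((k⁻²)²)) · ((n²)²)) · ((n⁻¹)²)    [power of a power]
= ((((k⁸ · n⁻⁴) · k⁶) · ((k⁻²)²)) · ((n²)²)) · ((n⁻¹)²)    [power of a power]
= ((((k⁸ · n⁻⁴) · k⁶) · k⁻⁴) · ((n²)²)) · ((n⁻¹)²)    [power of a power]
= ((((k⁸ · n⁻⁴) · k⁶) · k⁻⁴) · n⁴) · ((n⁻¹)²)    [power of a power]
= ((((k⁸ · n⁻⁴) · k⁶) · k⁻⁴) · n⁴) · n⁻²    [power of a power]
= k¹⁰n⁻²    [product of powers]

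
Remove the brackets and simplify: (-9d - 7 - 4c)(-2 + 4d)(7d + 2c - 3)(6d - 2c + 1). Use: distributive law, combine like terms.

(-9d - 7 - 4c)(-2 + 4d)(7d + 2c - 3)(6d - 2c + 1)
= (18d - 36d² + 14 - 28d + 8c - 16cd)(7d + 2c - 3)(6d - 2c + 1)    [distributive law]
= (-10d - 36d² + 14 + 8c - 16cd)(7d + 2c - 3)(6d - 2c + 1)    [combine like terms]
= (-70d² - 20cd + 30d - 252d³ - 72cd² + 108d² + 98d + 28c - 42 + 56cd + 16c² - 24c - 112cd² - 32c²d + 48cd)(6d - 2c + 1)    [distributive law]
= (38d² + 84cd + 128d - 252d³ - 184cd² + 4c - 42 + 16c² - 32c²d)(6d - 2c + 1)    [combine like terms]
= 228d³ - 76cd² + 38d² + 504cd² - 168c²d + 84cd + 768d² - 256cd + 128d - 1512d⁴ + 504cd³ - 252d³ - 1104cd³ + 368c²d² - 184cd² + 24cd - 8c² + 4c - 252d + 84c - 42 + 96c²d - 32c³ + 16c² - 192c²d² + 64c³d - 32c²d    [distributive law]
= -24d³ + 244cd² + 806d² - 104c²d - 148cd - 124d - 1512d⁴ - 600cd³ + 176c²d² + 8c² + 88c - 42 - 32c³ + 64c³d    [combine like terms]

-24d³ + 244cd² + 806d² - 104c²d - 148cd - 124d - 1512d⁴ - 600cd³ + 176c²d² + 8c² + 88c - 42 - 32c³ + 64c³d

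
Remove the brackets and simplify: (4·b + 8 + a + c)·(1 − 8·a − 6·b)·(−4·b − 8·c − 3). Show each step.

248·b² + 366·b·c + 100·b + 152·a·b² + 336·a·b·c + 366·a·b + 96·b³ + 216·b²·c − 67·c − 24 + 528·a·c + 189·a + 32·a²·b + 64·a²·c + 24·a² − 8·c² + 64·a·c² + 48·b·c²

(4·b + 8 + a + c)·(1 − 8·a − 6·b)·(−4·b − 8·c − 3)
= (4·b − 32·a·b − 24·b² + 8 − 64·a − 48·b + a − 8·a² − 6·a·b + c − 8·a·c − 6·b·c)·(−4·b − 8·c − 3)    [distributive law]
= (−44·b − 38·a·b − 24·b² + 8 − 63·a − 8·a² + c − 8·a·c − 6·b·c)·(−4·b − 8·c − 3)    [combine like terms]
= 176·b² + 352·b·c + 132·b + 152·a·b² + 304·a·b·c + 114·a·b + 96·b³ + 192·b²·c + 72·b² − 32·b − 64·c − 24 + 252·a·b + 504·a·c + 189·a + 32·a²·b + 64·a²·c + 24·a² − 4·b·c − 8·c² − 3·c + 32·a·b·c + 64·a·c² + 24·a·c + 24·b²·c + 48·b·c² + 18·b·c    [distributive law]
= 248·b² + 366·b·c + 100·b + 152·a·b² + 336·a·b·c + 366·a·b + 96·b³ + 216·b²·c − 67·c − 24 + 528·a·c + 189·a + 32·a²·b + 64·a²·c + 24·a² − 8·c² + 64·a·c² + 48·b·c²    [combine like terms]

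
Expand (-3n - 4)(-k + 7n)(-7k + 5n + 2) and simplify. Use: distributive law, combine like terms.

-21k^2n + 162kn^2 + 222kn - 105n^3 - 182n^2 - 28k^2 + 8k - 56n

(-3n - 4)(-k + 7n)(-7k + 5n + 2)
= (3kn - 21n^2 + 4k - 28n)(-7k + 5n + 2)    [distributive law]
= -21k^2n + 15kn^2 + 6kn + 147kn^2 - 105n^3 - 42n^2 - 28k^2 + 20kn + 8k + 196kn - 140n^2 - 56n    [distributive law]
= -21k^2n + 162kn^2 + 222kn - 105n^3 - 182n^2 - 28k^2 + 8k - 56n    [combine like terms]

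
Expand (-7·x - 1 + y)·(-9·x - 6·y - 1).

(-7·x - 1 + y)·(-9·x - 6·y - 1)
= 63·x^2 + 42·x·y + 7·x + 9·x + 6·y + 1 - 9·x·y - 6·y^2 - y    [distributive law]
= 63·x^2 + 33·x·y + 16·x + 5·y + 1 - 6·y^2    [combine like terms]

63·x^2 + 33·x·y + 16·x + 5·y + 1 - 6·y^2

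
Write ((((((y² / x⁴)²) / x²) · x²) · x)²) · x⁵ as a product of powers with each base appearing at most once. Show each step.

x⁻⁹y⁸

((((((y² / x⁴)²) / x²) · x²) · x)²) · x⁵
= ((((((y² / x⁴)²) / x²) · x²)²) · (x²)) · x⁵    [power of a product]
= ((((((y² / x⁴)²) / x²)²) · ((x²)²)) · (x²)) · x⁵    [power of a product]
= ((((((y² / x⁴)²)²) / ((x²)²)) · ((x²)²)) · (x²)) · x⁵    [power of a quotient]
= (((((y² / x⁴)⁴) / ((x²)²)) · ((x²)²)) · (x²)) · x⁵    [power of a power]
= ((((((y²)⁴) / ((x⁴)⁴)) / ((x²)²)) · ((x²)²)) · (x²)) · x⁵    [power of a quotient]
= ((((y⁸ / ((x⁴)⁴)) / ((x²)²)) · ((x²)²)) · (x²)) · x⁵    [power of a power]
= ((((y⁸ / x¹⁶) / ((x²)²)) · ((x²)²)) · (x²)) · x⁵    [power of a power]
= ((((y⁸ / x¹⁶) / x⁴) · ((x²)²)) · (x²)) · x⁵    [power of a power]
= ((((y⁸ / x¹⁶) / x⁴) · x⁴) · (x²)) · x⁵    [power of a power]
= x⁻⁹y⁸    [quotient of powers; product of powers]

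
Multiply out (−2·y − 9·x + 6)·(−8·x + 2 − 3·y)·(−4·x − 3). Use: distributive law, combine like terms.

(−2·y − 9·x + 6)·(−8·x + 2 − 3·y)·(−4·x − 3)
= (16·x·y − 4·y + 6·y^2 + 72·x^2 − 18·x + 27·x·y − 48·x + 12 − 18·y)·(−4·x − 3)    [distributive law]
= (43·x·y − 22·y + 6·y^2 + 72·x^2 − 66·x + 12)·(−4·x − 3)    [combine like terms]
= −172·x^2·y − 129·x·y + 88·x·y + 66·y − 24·x·y^2 − 18·y^2 − 288·x^3 − 216·x^2 + 264·x^2 + 198·x − 48·x − 36    [distributive law]
= −172·x^2·y − 41·x·y + 66·y − 24·x·y^2 − 18·y^2 − 288·x^3 + 48·x^2 + 150·x − 36    [combine like terms]

−172·x^2·y − 41·x·y + 66·y − 24·x·y^2 − 18·y^2 − 288·x^3 + 48·x^2 + 150·x − 36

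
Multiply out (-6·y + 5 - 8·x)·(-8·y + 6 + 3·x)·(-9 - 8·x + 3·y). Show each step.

(-6·y + 5 - 8·x)·(-8·y + 6 + 3·x)·(-9 - 8·x + 3·y)
= (48·y^2 - 36·y - 18·x·y - 40·y + 30 + 15·x + 64·x·y - 48·x - 24·x^2)·(-9 - 8·x + 3·y)    [distributive law]
= (48·y^2 - 76·y + 46·x·y + 30 - 33·x - 24·x^2)·(-9 - 8·x + 3·y)    [combine like terms]
= -432·y^2 - 384·x·y^2 + 144·y^3 + 684·y + 608·x·y - 228·y^2 - 414·x·y - 368·x^2·y + 138·x·y^2 - 270 - 240·x + 90·y + 297·x + 264·x^2 - 99·x·y + 216·x^2 + 192·x^3 - 72·x^2·y    [distributive law]
= -660·y^2 - 246·x·y^2 + 144·y^3 + 774·y + 95·x·y - 440·x^2·y - 270 + 57·x + 480·x^2 + 192·x^3    [combine like terms]

-660·y^2 - 246·x·y^2 + 144·y^3 + 774·y + 95·x·y - 440·x^2·y - 270 + 57·x + 480·x^2 + 192·x^3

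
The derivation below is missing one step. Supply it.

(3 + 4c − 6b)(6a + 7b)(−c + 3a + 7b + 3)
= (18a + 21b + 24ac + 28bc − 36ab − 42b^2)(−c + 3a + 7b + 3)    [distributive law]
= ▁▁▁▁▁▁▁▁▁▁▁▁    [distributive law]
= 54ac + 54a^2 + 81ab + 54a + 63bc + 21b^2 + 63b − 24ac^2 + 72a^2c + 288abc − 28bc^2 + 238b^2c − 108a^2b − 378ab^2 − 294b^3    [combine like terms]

After distributive law, the bracketed line is:

−18ac + 54a^2 + 126ab + 54a − 21bc + 63ab + 147b^2 + 63b − 24ac^2 + 72a^2c + 168abc + 72ac − 28bc^2 + 84abc + 196b^2c + 84bc + 36abc − 108a^2b − 252ab^2 − 108ab + 42b^2c − 126ab^2 − 294b^3 − 126b^2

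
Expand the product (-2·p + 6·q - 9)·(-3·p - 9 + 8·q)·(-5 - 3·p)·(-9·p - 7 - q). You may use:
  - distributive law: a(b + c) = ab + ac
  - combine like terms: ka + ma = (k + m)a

(-2·p + 6·q - 9)·(-3·p - 9 + 8·q)·(-5 - 3·p)·(-9·p - 7 - q)
= (6·p^2 + 18·p - 16·p·q - 18·p·q - 54·q + 48·q^2 + 27·p + 81 - 72·q)·(-5 - 3·p)·(-9·p - 7 - q)    [distributive law]
= (6·p^2 + 45·p - 34·p·q - 126·q + 48·q^2 + 81)·(-5 - 3·p)·(-9·p - 7 - q)    [combine like terms]
= (-30·p^2 - 18·p^3 - 225·p - 135·p^2 + 170·p·q + 102·p^2·q + 630·q + 378·p·q - 240·q^2 - 144·p·q^2 - 405 - 243·p)·(-9·p - 7 - q)    [distributive law]
= (-165·p^2 - 18·p^3 - 468·p + 548·p·q + 102·p^2·q + 630·q - 240·q^2 - 144·p·q^2 - 405)·(-9·p - 7 - q)    [combine like terms]
= 1485·p^3 + 1155·p^2 + 165·p^2·q + 162·p^4 + 126·p^3 + 18·p^3·q + 4212·p^2 + 3276·p + 468·p·q - 4932·p^2·q - 3836·p·q - 548·p·q^2 - 918·p^3·q - 714·p^2·q - 102·p^2·q^2 - 5670·p·q - 4410·q - 630·q^2 + 2160·p·q^2 + 1680·q^2 + 240·q^3 + 1296·p^2·q^2 + 1008·p·q^2 + 144·p·q^3 + 3645·p + 2835 + 405·q    [distributive law]
= 1611·p^3 + 5367·p^2 - 5481·p^2·q + 162·p^4 - 900·p^3·q + 6921·p - 9038·p·q + 2620·p·q^2 + 1194·p^2·q^2 - 4005·q + 1050·q^2 + 240·q^3 + 144·p·q^3 + 2835    [combine like terms]

1611·p^3 + 5367·p^2 - 5481·p^2·q + 162·p^4 - 900·p^3·q + 6921·p - 9038·p·q + 2620·p·q^2 + 1194·p^2·q^2 - 4005·q + 1050·q^2 + 240·q^3 + 144·p·q^3 + 2835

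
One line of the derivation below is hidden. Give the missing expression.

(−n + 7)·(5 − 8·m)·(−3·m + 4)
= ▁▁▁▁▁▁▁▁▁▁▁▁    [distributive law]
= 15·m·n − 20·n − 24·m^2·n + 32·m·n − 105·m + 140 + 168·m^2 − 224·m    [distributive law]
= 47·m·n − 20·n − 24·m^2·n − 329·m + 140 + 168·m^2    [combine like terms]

Applying distributive law to the line above:

(−5·n + 8·m·n + 35 − 56·m)·(−3·m + 4)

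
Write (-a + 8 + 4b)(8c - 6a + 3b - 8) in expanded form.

(-a + 8 + 4b)(8c - 6a + 3b - 8)
= -8ac + 6a^2 - 3ab + 8a + 64c - 48a + 24b - 64 + 32bc - 24ab + 12b^2 - 32b    [distributive law]
= -8ac + 6a^2 - 27ab - 40a + 64c - 8b - 64 + 32bc + 12b^2    [combine like terms]

-8ac + 6a^2 - 27ab - 40a + 64c - 8b - 64 + 32bc + 12b^2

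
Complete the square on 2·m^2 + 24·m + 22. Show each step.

2·m^2 + 24·m + 22
= 2(m^2 + 12·m) + 22    [factor out 2 from the m-terms]
= 2(m^2 + 12·m + 36 - 36) + 22    [add and subtract 36 inside the bracket]
= 2(m + 6)^2 - 72 + 22    [perfect-square identity]
= 2(m + 6)^2 - 50    [combine constants]

2(m + 6)^2 - 50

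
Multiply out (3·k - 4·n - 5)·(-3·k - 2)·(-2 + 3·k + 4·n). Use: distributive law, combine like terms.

(3·k - 4·n - 5)·(-3·k - 2)·(-2 + 3·k + 4·n)
= (-9·k^2 - 6·k + 12·k·n + 8·n + 15·k + 10)·(-2 + 3·k + 4·n)    [distributive law]
= (-9·k^2 + 9·k + 12·k·n + 8·n + 10)·(-2 + 3·k + 4·n)    [combine like terms]
= 18·k^2 - 27·k^3 - 36·k^2·n - 18·k + 27·k^2 + 36·k·n - 24·k·n + 36·k^2·n + 48·k·n^2 - 16·n + 24·k·n + 32·n^2 - 20 + 30·k + 40·n    [distributive law]
= 45·k^2 - 27·k^3 + 12·k + 36·k·n + 48·k·n^2 + 24·n + 32·n^2 - 20    [combine like terms]

45·k^2 - 27·k^3 + 12·k + 36·k·n + 48·k·n^2 + 24·n + 32·n^2 - 20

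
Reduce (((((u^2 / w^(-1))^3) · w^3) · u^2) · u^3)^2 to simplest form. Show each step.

u^22w^12

(((((u^2 / w^(-1))^3) · w^3) · u^2) · u^3)^2
= (((((u^2 / w^(-1))^3) · w^3) · u^2)^2) · ((u^3)^2)    [power of a product]
= (((((u^2 / w^(-1))^3) · w^3)^2) · ((u^2)^2)) · ((u^3)^2)    [power of a product]
= (((((u^2 / w^(-1))^3)^2) · ((w^3)^2)) · ((u^2)^2)) · ((u^3)^2)    [power of a product]
= ((((u^2 / w^(-1))^6) · ((w^3)^2)) · ((u^2)^2)) · ((u^3)^2)    [power of a power]
= (((((u^2)^6) / ((w^(-1))^6)) · ((w^3)^2)) · ((u^2)^2)) · ((u^3)^2)    [power of a quotient]
= (((u^12 / ((w^(-1))^6)) · ((w^3)^2)) · ((u^2)^2)) · ((u^3)^2)    [power of a power]
= (((u^12 / w^(-6)) · ((w^3)^2)) · ((u^2)^2)) · ((u^3)^2)    [power of a power]
= (((u^12 / w^(-6)) · w^6) · ((u^2)^2)) · ((u^3)^2)    [power of a power]
= (((u^12 / w^(-6)) · w^6) · u^4) · ((u^3)^2)    [power of a power]
= (((u^12 / w^(-6)) · w^6) · u^4) · u^6    [power of a power]
= u^22w^12    [quotient of powers; product of powers]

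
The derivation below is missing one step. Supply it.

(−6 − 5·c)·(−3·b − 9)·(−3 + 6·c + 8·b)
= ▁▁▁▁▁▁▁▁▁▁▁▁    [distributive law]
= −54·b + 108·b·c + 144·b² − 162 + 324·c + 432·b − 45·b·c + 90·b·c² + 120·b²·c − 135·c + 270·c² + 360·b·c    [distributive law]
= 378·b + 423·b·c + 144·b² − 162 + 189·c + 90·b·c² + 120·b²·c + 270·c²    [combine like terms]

By distributive law:

(18·b + 54 + 15·b·c + 45·c)·(−3 + 6·c + 8·b)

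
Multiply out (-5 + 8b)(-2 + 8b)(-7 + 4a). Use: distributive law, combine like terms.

-70 + 40a + 392b - 224ab - 448b^2 + 256ab^2

(-5 + 8b)(-2 + 8b)(-7 + 4a)
= (10 - 40b - 16b + 64b^2)(-7 + 4a)    [distributive law]
= (10 - 56b + 64b^2)(-7 + 4a)    [combine like terms]
= -70 + 40a + 392b - 224ab - 448b^2 + 256ab^2    [distributive law]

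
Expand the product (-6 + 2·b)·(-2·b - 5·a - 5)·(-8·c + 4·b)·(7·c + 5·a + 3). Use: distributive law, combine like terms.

(-6 + 2·b)·(-2·b - 5·a - 5)·(-8·c + 4·b)·(7·c + 5·a + 3)
= (12·b + 30·a + 30 - 4·b² - 10·a·b - 10·b)·(-8·c + 4·b)·(7·c + 5·a + 3)    [distributive law]
= (2·b + 30·a + 30 - 4·b² - 10·a·b)·(-8·c + 4·b)·(7·c + 5·a + 3)    [combine like terms]
= (-16·b·c + 8·b² - 240·a·c + 120·a·b - 240·c + 120·b + 32·b²·c - 16·b³ + 80·a·b·c - 40·a·b²)·(7·c + 5·a + 3)    [distributive law]
= -112·b·c² - 80·a·b·c - 48·b·c + 56·b²·c + 40·a·b² + 24·b² - 1680·a·c² - 1200·a²·c - 720·a·c + 840·a·b·c + 600·a²·b + 360·a·b - 1680·c² - 1200·a·c - 720·c + 840·b·c + 600·a·b + 360·b + 224·b²·c² + 160·a·b²·c + 96·b²·c - 112·b³·c - 80·a·b³ - 48·b³ + 560·a·b·c² + 400·a²·b·c + 240·a·b·c - 280·a·b²·c - 200·a²·b² - 120·a·b²    [distributive law]
= -112·b·c² + 1000·a·b·c + 792·b·c + 152·b²·c - 80·a·b² + 24·b² - 1680·a·c² - 1200·a²·c - 1920·a·c + 600·a²·b + 960·a·b - 1680·c² - 720·c + 360·b + 224·b²·c² - 120·a·b²·c - 112·b³·c - 80·a·b³ - 48·b³ + 560·a·b·c² + 400·a²·b·c - 200·a²·b²    [combine like terms]

-112·b·c² + 1000·a·b·c + 792·b·c + 152·b²·c - 80·a·b² + 24·b² - 1680·a·c² - 1200·a²·c - 1920·a·c + 600·a²·b + 960·a·b - 1680·c² - 720·c + 360·b + 224·b²·c² - 120·a·b²·c - 112·b³·c - 80·a·b³ - 48·b³ + 560·a·b·c² + 400·a²·b·c - 200·a²·b²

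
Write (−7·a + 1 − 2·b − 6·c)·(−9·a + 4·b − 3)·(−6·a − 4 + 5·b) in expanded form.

(−7·a + 1 − 2·b − 6·c)·(−9·a + 4·b − 3)·(−6·a − 4 + 5·b)
= (63·a² − 28·a·b + 21·a − 9·a + 4·b − 3 + 18·a·b − 8·b² + 6·b + 54·a·c − 24·b·c + 18·c)·(−6·a − 4 + 5·b)    [distributive law]
= (63·a² − 10·a·b + 12·a + 10·b − 3 − 8·b² + 54·a·c − 24·b·c + 18·c)·(−6·a − 4 + 5·b)    [combine like terms]
= −378·a³ − 252·a² + 315·a²·b + 60·a²·b + 40·a·b − 50·a·b² − 72·a² − 48·a + 60·a·b − 60·a·b − 40·b + 50·b² + 18·a + 12 − 15·b + 48·a·b² + 32·b² − 40·b³ − 324·a²·c − 216·a·c + 270·a·b·c + 144·a·b·c + 96·b·c − 120·b²·c − 108·a·c − 72·c + 90·b·c    [distributive law]
= −378·a³ − 324·a² + 375·a²·b + 40·a·b − 2·a·b² − 30·a − 55·b + 82·b² + 12 − 40·b³ − 324·a²·c − 324·a·c + 414·a·b·c + 186·b·c − 120·b²·c − 72·c    [combine like terms]

−378·a³ − 324·a² + 375·a²·b + 40·a·b − 2·a·b² − 30·a − 55·b + 82·b² + 12 − 40·b³ − 324·a²·c − 324·a·c + 414·a·b·c + 186·b·c − 120·b²·c − 72·c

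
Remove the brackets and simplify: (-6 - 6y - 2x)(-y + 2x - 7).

48y + 2x + 42 + 6y² - 10xy - 4x²

(-6 - 6y - 2x)(-y + 2x - 7)
= 6y - 12x + 42 + 6y² - 12xy + 42y + 2xy - 4x² + 14x    [distributive law]
= 48y + 2x + 42 + 6y² - 10xy - 4x²    [combine like terms]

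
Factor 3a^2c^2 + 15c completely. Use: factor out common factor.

3a^2c^2 + 15c
= 3(a^2c^2 + 5c)    [factor out 3]
= 3c(a^2c + 5)    [factor out c]

3c(a^2c + 5)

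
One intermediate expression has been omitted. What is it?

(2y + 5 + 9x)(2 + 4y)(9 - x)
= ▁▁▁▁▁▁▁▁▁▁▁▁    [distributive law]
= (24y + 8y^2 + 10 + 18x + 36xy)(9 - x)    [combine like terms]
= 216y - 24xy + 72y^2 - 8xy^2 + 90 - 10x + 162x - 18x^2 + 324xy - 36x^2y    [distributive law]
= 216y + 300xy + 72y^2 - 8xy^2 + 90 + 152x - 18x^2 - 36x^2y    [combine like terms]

Applying distributive law to the line above:

(4y + 8y^2 + 10 + 20y + 18x + 36xy)(9 - x)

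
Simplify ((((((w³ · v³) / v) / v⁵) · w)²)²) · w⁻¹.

((((((w³ · v³) / v) / v⁵) · w)²)²) · w⁻¹
= (((((w³ · v³) / v) / v⁵) · w)⁴) · w⁻¹    [power of a power]
= (((((w³ · v³) / v) / v⁵)⁴) · (w⁴)) · w⁻¹    [power of a product]
= (((((w³ · v³) / v)⁴) / ((v⁵)⁴)) · (w⁴)) · w⁻¹    [power of a quotient]
= (((((w³ · v³)⁴) / (v⁴)) / ((v⁵)⁴)) · (w⁴)) · w⁻¹    [power of a quotient]
= ((((((w³)⁴) · ((v³)⁴)) / (v⁴)) / ((v⁵)⁴)) · (w⁴)) · w⁻¹    [power of a product]
= ((((w¹² · ((v³)⁴)) / (v⁴)) / ((v⁵)⁴)) · (w⁴)) · w⁻¹    [power of a power]
= ((((w¹² · v¹²) / (v⁴)) / ((v⁵)⁴)) · (w⁴)) · w⁻¹    [power of a power]
= ((((w¹² · v¹²) / v⁴) / v²⁰) · (w⁴)) · w⁻¹    [power of a power]
= v⁻¹²·w¹⁵    [quotient of powers; product of powers]

v⁻¹²·w¹⁵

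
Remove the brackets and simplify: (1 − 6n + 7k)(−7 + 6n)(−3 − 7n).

(1 − 6n + 7k)(−7 + 6n)(−3 − 7n)
= (−7 + 6n + 42n − 36n^2 − 49k + 42kn)(−3 − 7n)    [distributive law]
= (−7 + 48n − 36n^2 − 49k + 42kn)(−3 − 7n)    [combine like terms]
= 21 + 49n − 144n − 336n^2 + 108n^2 + 252n^3 + 147k + 343kn − 126kn − 294kn^2    [distributive law]
= 21 − 95n − 228n^2 + 252n^3 + 147k + 217kn − 294kn^2    [combine like terms]

21 − 95n − 228n^2 + 252n^3 + 147k + 217kn − 294kn^2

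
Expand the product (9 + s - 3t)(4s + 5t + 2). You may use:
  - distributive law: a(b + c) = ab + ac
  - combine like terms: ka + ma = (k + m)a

38s + 39t + 18 + 4s² - 7st - 15t²

(9 + s - 3t)(4s + 5t + 2)
= 36s + 45t + 18 + 4s² + 5st + 2s - 12st - 15t² - 6t    [distributive law]
= 38s + 39t + 18 + 4s² - 7st - 15t²    [combine like terms]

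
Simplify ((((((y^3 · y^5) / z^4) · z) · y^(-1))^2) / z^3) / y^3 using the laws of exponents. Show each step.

((((((y^3 · y^5) / z^4) · z) · y^(-1))^2) / z^3) / y^3
= ((((((y^3 · y^5) / z^4) · z)^2) · ((y^(-1))^2)) / z^3) / y^3    [power of a product]
= ((((((y^3 · y^5) / z^4)^2) · (z^2)) · ((y^(-1))^2)) / z^3) / y^3    [power of a product]
= ((((((y^3 · y^5)^2) / ((z^4)^2)) · (z^2)) · ((y^(-1))^2)) / z^3) / y^3    [power of a quotient]
= (((((((y^3)^2) · ((y^5)^2)) / ((z^4)^2)) · (z^2)) · ((y^(-1))^2)) / z^3) / y^3    [power of a product]
= (((((y^6 · ((y^5)^2)) / ((z^4)^2)) · (z^2)) · ((y^(-1))^2)) / z^3) / y^3    [power of a power]
= (((((y^6 · y^10) / ((z^4)^2)) · (z^2)) · ((y^(-1))^2)) / z^3) / y^3    [power of a power]
= ((((y^16 / ((z^4)^2)) · (z^2)) · ((y^(-1))^2)) / z^3) / y^3    [product of powers]
= ((((y^16 / z^8) · (z^2)) · ((y^(-1))^2)) / z^3) / y^3    [power of a power]
= ((((y^16 / z^8) · z^2) · y^(-2)) / z^3) / y^3    [power of a power]
= y^11·z^(-9)    [quotient of powers; product of powers]

y^11·z^(-9)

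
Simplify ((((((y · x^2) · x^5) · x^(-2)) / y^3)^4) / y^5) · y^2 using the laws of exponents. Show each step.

((((((y · x^2) · x^5) · x^(-2)) / y^3)^4) / y^5) · y^2
= ((((((y · x^2) · x^5) · x^(-2))^4) / ((y^3)^4)) / y^5) · y^2    [power of a quotient]
= ((((((y · x^2) · x^5)^4) · ((x^(-2))^4)) / ((y^3)^4)) / y^5) · y^2    [power of a product]
= ((((((y · x^2)^4) · ((x^5)^4)) · ((x^(-2))^4)) / ((y^3)^4)) / y^5) · y^2    [power of a product]
= ((((((y^4) · ((x^2)^4)) · ((x^5)^4)) · ((x^(-2))^4)) / ((y^3)^4)) / y^5) · y^2    [power of a product]
= (((((y^4 · x^8) · ((x^5)^4)) · ((x^(-2))^4)) / ((y^3)^4)) / y^5) · y^2    [power of a power]
= (((((y^4 · x^8) · x^20) · ((x^(-2))^4)) / ((y^3)^4)) / y^5) · y^2    [power of a power]
= (((((y^4 · x^8) · x^20) · x^(-8)) / ((y^3)^4)) / y^5) · y^2    [power of a power]
= (((((y^4 · x^8) · x^20) · x^(-8)) / y^12) / y^5) · y^2    [power of a power]
= x^20y^(-11)    [quotient of powers; product of powers]

x^20y^(-11)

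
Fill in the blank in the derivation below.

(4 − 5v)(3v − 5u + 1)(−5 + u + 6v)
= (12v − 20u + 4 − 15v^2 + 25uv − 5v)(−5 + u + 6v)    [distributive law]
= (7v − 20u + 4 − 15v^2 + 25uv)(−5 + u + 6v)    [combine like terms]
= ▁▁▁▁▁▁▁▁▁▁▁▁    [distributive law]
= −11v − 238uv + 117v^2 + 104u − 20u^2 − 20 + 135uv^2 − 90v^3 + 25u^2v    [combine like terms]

After distributive law, the bracketed line is:

−35v + 7uv + 42v^2 + 100u − 20u^2 − 120uv − 20 + 4u + 24v + 75v^2 − 15uv^2 − 90v^3 − 125uv + 25u^2v + 150uv^2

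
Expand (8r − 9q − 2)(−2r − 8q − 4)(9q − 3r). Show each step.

(8r − 9q − 2)(−2r − 8q − 4)(9q − 3r)
= (−16r² − 64qr − 32r + 18qr + 72q² + 36q + 4r + 16q + 8)(9q − 3r)    [distributive law]
= (−16r² − 46qr − 28r + 72q² + 52q + 8)(9q − 3r)    [combine like terms]
= −144qr² + 48r³ − 414q²r + 138qr² − 252qr + 84r² + 648q³ − 216q²r + 468q² − 156qr + 72q − 24r    [distributive law]
= −6qr² + 48r³ − 630q²r − 408qr + 84r² + 648q³ + 468q² + 72q − 24r    [combine like terms]

−6qr² + 48r³ − 630q²r − 408qr + 84r² + 648q³ + 468q² + 72q − 24r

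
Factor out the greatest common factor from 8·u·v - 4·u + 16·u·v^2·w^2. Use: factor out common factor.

4·u(2·v - 1 + 4·v^2·w^2)

8·u·v - 4·u + 16·u·v^2·w^2
= 4(2·u·v - u + 4·u·v^2·w^2)    [factor out 4]
= 4·u(2·v - 1 + 4·v^2·w^2)    [factor out u]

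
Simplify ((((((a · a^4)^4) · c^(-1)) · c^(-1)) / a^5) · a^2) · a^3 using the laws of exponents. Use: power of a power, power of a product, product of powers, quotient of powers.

a^20c^(-2)

((((((a · a^4)^4) · c^(-1)) · c^(-1)) / a^5) · a^2) · a^3
= ((((((a^4) · ((a^4)^4)) · c^(-1)) · c^(-1)) / a^5) · a^2) · a^3    [power of a product]
= (((((a^4 · a^16) · c^(-1)) · c^(-1)) / a^5) · a^2) · a^3    [power of a power]
= ((((a^20 · c^(-1)) · c^(-1)) / a^5) · a^2) · a^3    [product of powers]
= a^20c^(-2)    [quotient of powers; product of powers]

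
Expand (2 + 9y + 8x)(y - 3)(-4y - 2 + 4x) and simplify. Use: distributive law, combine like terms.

(2 + 9y + 8x)(y - 3)(-4y - 2 + 4x)
= (2y - 6 + 9y^2 - 27y + 8xy - 24x)(-4y - 2 + 4x)    [distributive law]
= (-25y - 6 + 9y^2 + 8xy - 24x)(-4y - 2 + 4x)    [combine like terms]
= 100y^2 + 50y - 100xy + 24y + 12 - 24x - 36y^3 - 18y^2 + 36xy^2 - 32xy^2 - 16xy + 32x^2y + 96xy + 48x - 96x^2    [distributive law]
= 82y^2 + 74y - 20xy + 12 + 24x - 36y^3 + 4xy^2 + 32x^2y - 96x^2    [combine like terms]

82y^2 + 74y - 20xy + 12 + 24x - 36y^3 + 4xy^2 + 32x^2y - 96x^2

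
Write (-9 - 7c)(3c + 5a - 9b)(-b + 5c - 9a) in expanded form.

432bc - 135c² + 18ac - 684ab + 405a² - 81b² + 336bc² - 105c³ + 14ac² - 532abc + 315a²c - 63b²c

(-9 - 7c)(3c + 5a - 9b)(-b + 5c - 9a)
= (-27c - 45a + 81b - 21c² - 35ac + 63bc)(-b + 5c - 9a)    [distributive law]
= 27bc - 135c² + 243ac + 45ab - 225ac + 405a² - 81b² + 405bc - 729ab + 21bc² - 105c³ + 189ac² + 35abc - 175ac² + 315a²c - 63b²c + 315bc² - 567abc    [distributive law]
= 432bc - 135c² + 18ac - 684ab + 405a² - 81b² + 336bc² - 105c³ + 14ac² - 532abc + 315a²c - 63b²c    [combine like terms]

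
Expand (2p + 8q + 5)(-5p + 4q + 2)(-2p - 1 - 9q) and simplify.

(2p + 8q + 5)(-5p + 4q + 2)(-2p - 1 - 9q)
= (-10p² + 8pq + 4p - 40pq + 32q² + 16q - 25p + 20q + 10)(-2p - 1 - 9q)    [distributive law]
= (-10p² - 32pq - 21p + 32q² + 36q + 10)(-2p - 1 - 9q)    [combine like terms]
= 20p³ + 10p² + 90p²q + 64p²q + 32pq + 288pq² + 42p² + 21p + 189pq - 64pq² - 32q² - 288q³ - 72pq - 36q - 324q² - 20p - 10 - 90q    [distributive law]
= 20p³ + 52p² + 154p²q + 149pq + 224pq² + p - 356q² - 288q³ - 126q - 10    [combine like terms]

20p³ + 52p² + 154p²q + 149pq + 224pq² + p - 356q² - 288q³ - 126q - 10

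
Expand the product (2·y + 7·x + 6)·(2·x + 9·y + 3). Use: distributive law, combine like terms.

67·x·y + 18·y² + 60·y + 14·x² + 33·x + 18

(2·y + 7·x + 6)·(2·x + 9·y + 3)
= 4·x·y + 18·y² + 6·y + 14·x² + 63·x·y + 21·x + 12·x + 54·y + 18    [distributive law]
= 67·x·y + 18·y² + 60·y + 14·x² + 33·x + 18    [combine like terms]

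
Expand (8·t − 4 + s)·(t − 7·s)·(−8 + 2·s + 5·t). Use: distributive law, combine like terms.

(8·t − 4 + s)·(t − 7·s)·(−8 + 2·s + 5·t)
= (8·t² − 56·s·t − 4·t + 28·s + s·t − 7·s²)·(−8 + 2·s + 5·t)    [distributive law]
= (8·t² − 55·s·t − 4·t + 28·s − 7·s²)·(−8 + 2·s + 5·t)    [combine like terms]
= −64·t² + 16·s·t² + 40·t³ + 440·s·t − 110·s²·t − 275·s·t² + 32·t − 8·s·t − 20·t² − 224·s + 56·s² + 140·s·t + 56·s² − 14·s³ − 35·s²·t    [distributive law]
= −84·t² − 259·s·t² + 40·t³ + 572·s·t − 145·s²·t + 32·t − 224·s + 112·s² − 14·s³    [combine like terms]

−84·t² − 259·s·t² + 40·t³ + 572·s·t − 145·s²·t + 32·t − 224·s + 112·s² − 14·s³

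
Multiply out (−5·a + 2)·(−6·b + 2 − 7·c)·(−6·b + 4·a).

(−5·a + 2)·(−6·b + 2 − 7·c)·(−6·b + 4·a)
= (30·a·b − 10·a + 35·a·c − 12·b + 4 − 14·c)·(−6·b + 4·a)    [distributive law]
= −180·a·b² + 120·a²·b + 60·a·b − 40·a² − 210·a·b·c + 140·a²·c + 72·b² − 48·a·b − 24·b + 16·a + 84·b·c − 56·a·c    [distributive law]
= −180·a·b² + 120·a²·b + 12·a·b − 40·a² − 210·a·b·c + 140·a²·c + 72·b² − 24·b + 16·a + 84·b·c − 56·a·c    [combine like terms]

−180·a·b² + 120·a²·b + 12·a·b − 40·a² − 210·a·b·c + 140·a²·c + 72·b² − 24·b + 16·a + 84·b·c − 56·a·c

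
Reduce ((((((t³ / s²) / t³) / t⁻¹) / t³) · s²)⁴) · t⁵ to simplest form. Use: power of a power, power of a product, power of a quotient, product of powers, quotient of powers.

((((((t³ / s²) / t³) / t⁻¹) / t³) · s²)⁴) · t⁵
= ((((((t³ / s²) / t³) / t⁻¹) / t³)⁴) · ((s²)⁴)) · t⁵    [power of a product]
= ((((((t³ / s²) / t³) / t⁻¹)⁴) / ((t³)⁴)) · ((s²)⁴)) · t⁵    [power of a quotient]
= ((((((t³ / s²) / t³)⁴) / ((t⁻¹)⁴)) / ((t³)⁴)) · ((s²)⁴)) · t⁵    [power of a quotient]
= ((((((t³ / s²)⁴) / ((t³)⁴)) / ((t⁻¹)⁴)) / ((t³)⁴)) · ((s²)⁴)) · t⁵    [power of a quotient]
= (((((((t³)⁴) / ((s²)⁴)) / ((t³)⁴)) / ((t⁻¹)⁴)) / ((t³)⁴)) · ((s²)⁴)) · t⁵    [power of a quotient]
= (((((t¹² / ((s²)⁴)) / ((t³)⁴)) / ((t⁻¹)⁴)) / ((t³)⁴)) · ((s²)⁴)) · t⁵    [power of a power]
= (((((t¹² / s⁸) / ((t³)⁴)) / ((t⁻¹)⁴)) / ((t³)⁴)) · ((s²)⁴)) · t⁵    [power of a power]
= (((((t¹² / s⁸) / t¹²) / ((t⁻¹)⁴)) / ((t³)⁴)) · ((s²)⁴)) · t⁵    [power of a power]
= (((((t¹² / s⁸) / t¹²) / t⁻⁴) / ((t³)⁴)) · ((s²)⁴)) · t⁵    [power of a power]
= (((((t¹² / s⁸) / t¹²) / t⁻⁴) / t¹²) · ((s²)⁴)) · t⁵    [power of a power]
= (((((t¹² / s⁸) / t¹²) / t⁻⁴) / t¹²) · s⁸) · t⁵    [power of a power]
= t⁻³    [quotient of powers; product of powers]

t⁻³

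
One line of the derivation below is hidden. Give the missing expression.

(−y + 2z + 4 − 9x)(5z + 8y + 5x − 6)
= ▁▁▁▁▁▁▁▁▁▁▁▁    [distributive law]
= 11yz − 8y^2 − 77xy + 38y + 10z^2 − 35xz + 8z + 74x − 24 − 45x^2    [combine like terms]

After distributive law, the bracketed line is:

−5yz − 8y^2 − 5xy + 6y + 10z^2 + 16yz + 10xz − 12z + 20z + 32y + 20x − 24 − 45xz − 72xy − 45x^2 + 54x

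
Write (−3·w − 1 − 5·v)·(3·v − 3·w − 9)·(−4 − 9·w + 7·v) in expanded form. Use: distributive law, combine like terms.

(−3·w − 1 − 5·v)·(3·v − 3·w − 9)·(−4 − 9·w + 7·v)
= (−9·v·w + 9·w^2 + 27·w − 3·v + 3·w + 9 − 15·v^2 + 15·v·w + 45·v)·(−4 − 9·w + 7·v)    [distributive law]
= (6·v·w + 9·w^2 + 30·w + 42·v + 9 − 15·v^2)·(−4 − 9·w + 7·v)    [combine like terms]
= −24·v·w − 54·v·w^2 + 42·v^2·w − 36·w^2 − 81·w^3 + 63·v·w^2 − 120·w − 270·w^2 + 210·v·w − 168·v − 378·v·w + 294·v^2 − 36 − 81·w + 63·v + 60·v^2 + 135·v^2·w − 105·v^3    [distributive law]
= −192·v·w + 9·v·w^2 + 177·v^2·w − 306·w^2 − 81·w^3 − 201·w − 105·v + 354·v^2 − 36 − 105·v^3    [combine like terms]

−192·v·w + 9·v·w^2 + 177·v^2·w − 306·w^2 − 81·w^3 − 201·w − 105·v + 354·v^2 − 36 − 105·v^3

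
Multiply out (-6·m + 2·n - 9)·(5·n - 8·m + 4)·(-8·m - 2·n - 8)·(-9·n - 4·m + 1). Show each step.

(-6·m + 2·n - 9)·(5·n - 8·m + 4)·(-8·m - 2·n - 8)·(-9·n - 4·m + 1)
= (-30·m·n + 48·m^2 - 24·m + 10·n^2 - 16·m·n + 8·n - 45·n + 72·m - 36)·(-8·m - 2·n - 8)·(-9·n - 4·m + 1)    [distributive law]
= (-46·m·n + 48·m^2 + 48·m + 10·n^2 - 37·n - 36)·(-8·m - 2·n - 8)·(-9·n - 4·m + 1)    [combine like terms]
= (368·m^2·n + 92·m·n^2 + 368·m·n - 384·m^3 - 96·m^2·n - 384·m^2 - 384·m^2 - 96·m·n - 384·m - 80·m·n^2 - 20·n^3 - 80·n^2 + 296·m·n + 74·n^2 + 296·n + 288·m + 72·n + 288)·(-9·n - 4·m + 1)    [distributive law]
= (272·m^2·n + 12·m·n^2 + 568·m·n - 384·m^3 - 768·m^2 - 96·m - 20·n^3 - 6·n^2 + 368·n + 288)·(-9·n - 4·m + 1)    [combine like terms]
= -2448·m^2·n^2 - 1088·m^3·n + 272·m^2·n - 108·m·n^3 - 48·m^2·n^2 + 12·m·n^2 - 5112·m·n^2 - 2272·m^2·n + 568·m·n + 3456·m^3·n + 1536·m^4 - 384·m^3 + 6912·m^2·n + 3072·m^3 - 768·m^2 + 864·m·n + 384·m^2 - 96·m + 180·n^4 + 80·m·n^3 - 20·n^3 + 54·n^3 + 24·m·n^2 - 6·n^2 - 3312·n^2 - 1472·m·n + 368·n - 2592·n - 1152·m + 288    [distributive law]
= -2496·m^2·n^2 + 2368·m^3·n + 4912·m^2·n - 28·m·n^3 - 5076·m·n^2 - 40·m·n + 1536·m^4 + 2688·m^3 - 384·m^2 - 1248·m + 180·n^4 + 34·n^3 - 3318·n^2 - 2224·n + 288    [combine like terms]

-2496·m^2·n^2 + 2368·m^3·n + 4912·m^2·n - 28·m·n^3 - 5076·m·n^2 - 40·m·n + 1536·m^4 + 2688·m^3 - 384·m^2 - 1248·m + 180·n^4 + 34·n^3 - 3318·n^2 - 2224·n + 288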